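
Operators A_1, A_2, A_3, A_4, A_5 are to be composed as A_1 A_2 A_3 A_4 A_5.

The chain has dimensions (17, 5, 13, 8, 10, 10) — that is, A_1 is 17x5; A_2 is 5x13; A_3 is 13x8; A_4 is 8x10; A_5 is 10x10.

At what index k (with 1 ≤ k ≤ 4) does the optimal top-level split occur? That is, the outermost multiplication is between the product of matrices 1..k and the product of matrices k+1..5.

Adjacent pairs: A_1A_2 = 17·5·13 = 1105; A_2A_3 = 5·13·8 = 520; A_3A_4 = 13·8·10 = 1040; A_4A_5 = 8·10·10 = 800.
Length 3: A_1..A_3: k=1: 0+520+17·5·8=1200; k=2: 1105+0+17·13·8=2873 → min 1200 | A_2..A_4: k=2: 0+1040+5·13·10=1690; k=3: 520+0+5·8·10=920 → min 920 | A_3..A_5: k=3: 0+800+13·8·10=1840; k=4: 1040+0+13·10·10=2340 → min 1840.
Length 4: A_1..A_4: k=1: 0+920+17·5·10=1770; k=2: 1105+1040+17·13·10=4355; k=3: 1200+0+17·8·10=2560 → min 1770 | A_2..A_5: k=2: 0+1840+5·13·10=2490; k=3: 520+800+5·8·10=1720; k=4: 920+0+5·10·10=1420 → min 1420.
Top-level splits: k=1: (A_1..A_1)·(A_2..A_5) → 0+1420+17·5·10 = 2270; k=2: (A_1..A_2)·(A_3..A_5) → 1105+1840+17·13·10 = 5155; k=3: (A_1..A_3)·(A_4..A_5) → 1200+800+17·8·10 = 3360; k=4: (A_1..A_4)·(A_5..A_5) → 1770+0+17·10·10 = 3470.
Best split is after A_1, i.e. k = 1.

1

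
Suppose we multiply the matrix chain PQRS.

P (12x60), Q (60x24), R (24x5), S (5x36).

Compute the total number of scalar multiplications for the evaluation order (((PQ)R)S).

20880

(PQ): 12×60 by 60×24 → 12×24, cost 12·60·24 = 17280
((PQ)R): 12×24 by 24×5 → 12×5, cost 12·24·5 = 1440; cumulative 18720
(((PQ)R)S): 12×5 by 5×36 → 12×36, cost 12·5·36 = 2160; cumulative 20880
Total: 20880 scalar multiplications.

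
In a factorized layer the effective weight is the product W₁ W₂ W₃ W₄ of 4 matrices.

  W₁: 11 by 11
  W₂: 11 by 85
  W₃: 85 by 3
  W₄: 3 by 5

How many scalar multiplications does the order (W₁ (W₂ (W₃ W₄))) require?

6555

(W₃ W₄): 85×3 by 3×5 → 85×5, cost 85·3·5 = 1275
(W₂ (W₃ W₄)): 11×85 by 85×5 → 11×5, cost 11·85·5 = 4675; cumulative 5950
(W₁ (W₂ (W₃ W₄))): 11×11 by 11×5 → 11×5, cost 11·11·5 = 605; cumulative 6555
Total: 6555 scalar multiplications.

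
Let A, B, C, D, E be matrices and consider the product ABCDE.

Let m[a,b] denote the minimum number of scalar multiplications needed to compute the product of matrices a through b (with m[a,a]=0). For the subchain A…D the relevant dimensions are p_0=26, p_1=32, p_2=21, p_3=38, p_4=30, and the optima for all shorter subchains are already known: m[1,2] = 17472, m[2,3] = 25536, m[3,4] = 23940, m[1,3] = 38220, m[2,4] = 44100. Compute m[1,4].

m[1,4] = min over k∈[1,3] of m[1,k]+m[k+1,4]+p_{0}·p_k·p_{4}.
k=1: 0 + 44100 + 26·32·30 = 69060; k=2: 17472 + 23940 + 26·21·30 = 57792; k=3: 38220 + 0 + 26·38·30 = 67860.
Minimum: 57792 at k=2.

57792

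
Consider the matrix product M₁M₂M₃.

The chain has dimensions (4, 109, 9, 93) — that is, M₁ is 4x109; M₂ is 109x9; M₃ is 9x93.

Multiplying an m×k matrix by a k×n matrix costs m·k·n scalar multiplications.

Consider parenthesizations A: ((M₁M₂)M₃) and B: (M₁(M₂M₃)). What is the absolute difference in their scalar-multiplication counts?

Order A = ((M₁M₂)M₃): (M₁M₂): 4×109 by 109×9 → 4×9, cost 4·109·9 = 3924; ((M₁M₂)M₃): 4×9 by 9×93 → 4×93, cost 4·9·93 = 3348; cumulative 7272. Total 7272.
Order B = (M₁(M₂M₃)): (M₂M₃): 109×9 by 9×93 → 109×93, cost 109·9·93 = 91233; (M₁(M₂M₃)): 4×109 by 109×93 → 4×93, cost 4·109·93 = 40548; cumulative 131781. Total 131781.
Difference: |7272 − 131781| = 124509.

124509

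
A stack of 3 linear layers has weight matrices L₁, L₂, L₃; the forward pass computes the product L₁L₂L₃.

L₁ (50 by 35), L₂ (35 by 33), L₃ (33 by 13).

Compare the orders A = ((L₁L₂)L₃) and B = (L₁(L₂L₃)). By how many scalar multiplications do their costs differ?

Order A = ((L₁L₂)L₃): (L₁L₂): 50×35 by 35×33 → 50×33, cost 50·35·33 = 57750; ((L₁L₂)L₃): 50×33 by 33×13 → 50×13, cost 50·33·13 = 21450; cumulative 79200. Total 79200.
Order B = (L₁(L₂L₃)): (L₂L₃): 35×33 by 33×13 → 35×13, cost 35·33·13 = 15015; (L₁(L₂L₃)): 50×35 by 35×13 → 50×13, cost 50·35·13 = 22750; cumulative 37765. Total 37765.
Difference: |79200 − 37765| = 41435.

41435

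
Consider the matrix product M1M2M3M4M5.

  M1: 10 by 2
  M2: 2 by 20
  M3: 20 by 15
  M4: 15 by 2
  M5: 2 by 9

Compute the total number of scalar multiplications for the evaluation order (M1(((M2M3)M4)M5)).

(M2M3): 2×20 by 20×15 → 2×15, cost 2·20·15 = 600
((M2M3)M4): 2×15 by 15×2 → 2×2, cost 2·15·2 = 60; cumulative 660
(((M2M3)M4)M5): 2×2 by 2×9 → 2×9, cost 2·2·9 = 36; cumulative 696
(M1(((M2M3)M4)M5)): 10×2 by 2×9 → 10×9, cost 10·2·9 = 180; cumulative 876
Total: 876 scalar multiplications.

876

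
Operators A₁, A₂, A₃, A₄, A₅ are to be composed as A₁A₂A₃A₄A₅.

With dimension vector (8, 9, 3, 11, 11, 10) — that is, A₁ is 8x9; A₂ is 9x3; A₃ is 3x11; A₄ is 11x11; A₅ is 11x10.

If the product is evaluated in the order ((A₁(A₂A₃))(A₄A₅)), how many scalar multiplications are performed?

(A₂A₃): 9×3 by 3×11 → 9×11, cost 9·3·11 = 297
(A₁(A₂A₃)): 8×9 by 9×11 → 8×11, cost 8·9·11 = 792; cumulative 1089
(A₄A₅): 11×11 by 11×10 → 11×10, cost 11·11·10 = 1210
((A₁(A₂A₃))(A₄A₅)): 8×11 by 11×10 → 8×10, cost 8·11·10 = 880; cumulative 3179
Total: 3179 scalar multiplications.

3179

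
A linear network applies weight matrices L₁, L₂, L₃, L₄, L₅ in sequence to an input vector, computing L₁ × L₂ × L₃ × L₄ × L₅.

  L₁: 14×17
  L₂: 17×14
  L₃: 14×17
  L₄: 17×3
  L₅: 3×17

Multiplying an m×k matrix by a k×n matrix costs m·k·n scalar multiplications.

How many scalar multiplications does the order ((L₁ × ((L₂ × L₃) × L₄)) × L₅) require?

6341

(L₂ × L₃): 17×14 by 14×17 → 17×17, cost 17·14·17 = 4046
((L₂ × L₃) × L₄): 17×17 by 17×3 → 17×3, cost 17·17·3 = 867; cumulative 4913
(L₁ × ((L₂ × L₃) × L₄)): 14×17 by 17×3 → 14×3, cost 14·17·3 = 714; cumulative 5627
((L₁ × ((L₂ × L₃) × L₄)) × L₅): 14×3 by 3×17 → 14×17, cost 14·3·17 = 714; cumulative 6341
Total: 6341 scalar multiplications.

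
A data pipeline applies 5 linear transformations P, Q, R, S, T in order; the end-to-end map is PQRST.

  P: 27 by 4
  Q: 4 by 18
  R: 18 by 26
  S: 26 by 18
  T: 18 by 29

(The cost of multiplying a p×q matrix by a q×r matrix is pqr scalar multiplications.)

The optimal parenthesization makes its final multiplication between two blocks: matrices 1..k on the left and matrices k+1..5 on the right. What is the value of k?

1

Adjacent pairs: PQ = 27·4·18 = 1944; QR = 4·18·26 = 1872; RS = 18·26·18 = 8424; ST = 26·18·29 = 13572.
Length 3: P..R: k=1: 0+1872+27·4·26=4680; k=2: 1944+0+27·18·26=14580 → min 4680 | Q..S: k=2: 0+8424+4·18·18=9720; k=3: 1872+0+4·26·18=3744 → min 3744 | R..T: k=3: 0+13572+18·26·29=27144; k=4: 8424+0+18·18·29=17820 → min 17820.
Length 4: P..S: k=1: 0+3744+27·4·18=5688; k=2: 1944+8424+27·18·18=19116; k=3: 4680+0+27·26·18=17316 → min 5688 | Q..T: k=2: 0+17820+4·18·29=19908; k=3: 1872+13572+4·26·29=18460; k=4: 3744+0+4·18·29=5832 → min 5832.
Top-level splits: k=1: (P..P)·(Q..T) → 0+5832+27·4·29 = 8964; k=2: (P..Q)·(R..T) → 1944+17820+27·18·29 = 33858; k=3: (P..R)·(S..T) → 4680+13572+27·26·29 = 38610; k=4: (P..S)·(T..T) → 5688+0+27·18·29 = 19782.
Best split is after P, i.e. k = 1.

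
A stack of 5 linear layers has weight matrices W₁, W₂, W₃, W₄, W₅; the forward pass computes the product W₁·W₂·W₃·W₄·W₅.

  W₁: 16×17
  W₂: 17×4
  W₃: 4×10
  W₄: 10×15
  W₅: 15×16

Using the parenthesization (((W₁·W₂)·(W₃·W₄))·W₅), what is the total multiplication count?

6488

(W₁·W₂): 16×17 by 17×4 → 16×4, cost 16·17·4 = 1088
(W₃·W₄): 4×10 by 10×15 → 4×15, cost 4·10·15 = 600
((W₁·W₂)·(W₃·W₄)): 16×4 by 4×15 → 16×15, cost 16·4·15 = 960; cumulative 2648
(((W₁·W₂)·(W₃·W₄))·W₅): 16×15 by 15×16 → 16×16, cost 16·15·16 = 3840; cumulative 6488
Total: 6488 scalar multiplications.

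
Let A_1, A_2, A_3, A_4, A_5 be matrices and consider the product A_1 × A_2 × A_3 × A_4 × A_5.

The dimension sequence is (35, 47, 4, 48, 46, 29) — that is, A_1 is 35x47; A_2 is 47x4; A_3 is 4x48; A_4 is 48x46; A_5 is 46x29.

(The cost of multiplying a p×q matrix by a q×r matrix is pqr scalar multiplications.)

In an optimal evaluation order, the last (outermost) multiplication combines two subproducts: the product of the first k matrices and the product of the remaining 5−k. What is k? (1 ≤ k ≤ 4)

Adjacent pairs: A_1A_2 = 35·47·4 = 6580; A_2A_3 = 47·4·48 = 9024; A_3A_4 = 4·48·46 = 8832; A_4A_5 = 48·46·29 = 64032.
Length 3: A_1..A_3: k=1: 0+9024+35·47·48=87984; k=2: 6580+0+35·4·48=13300 → min 13300 | A_2..A_4: k=2: 0+8832+47·4·46=17480; k=3: 9024+0+47·48·46=112800 → min 17480 | A_3..A_5: k=3: 0+64032+4·48·29=69600; k=4: 8832+0+4·46·29=14168 → min 14168.
Length 4: A_1..A_4: k=1: 0+17480+35·47·46=93150; k=2: 6580+8832+35·4·46=21852; k=3: 13300+0+35·48·46=90580 → min 21852 | A_2..A_5: k=2: 0+14168+47·4·29=19620; k=3: 9024+64032+47·48·29=138480; k=4: 17480+0+47·46·29=80178 → min 19620.
Top-level splits: k=1: (A_1..A_1)·(A_2..A_5) → 0+19620+35·47·29 = 67325; k=2: (A_1..A_2)·(A_3..A_5) → 6580+14168+35·4·29 = 24808; k=3: (A_1..A_3)·(A_4..A_5) → 13300+64032+35·48·29 = 126052; k=4: (A_1..A_4)·(A_5..A_5) → 21852+0+35·46·29 = 68542.
Best split is after A_2, i.e. k = 2.

2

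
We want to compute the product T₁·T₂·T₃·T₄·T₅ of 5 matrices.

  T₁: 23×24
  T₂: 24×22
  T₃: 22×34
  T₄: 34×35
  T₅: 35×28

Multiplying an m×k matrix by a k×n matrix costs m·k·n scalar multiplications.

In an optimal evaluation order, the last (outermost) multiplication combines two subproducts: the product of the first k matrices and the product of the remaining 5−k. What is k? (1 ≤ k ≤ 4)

Adjacent pairs: T₁T₂ = 23·24·22 = 12144; T₂T₃ = 24·22·34 = 17952; T₃T₄ = 22·34·35 = 26180; T₄T₅ = 34·35·28 = 33320.
Length 3: T₁..T₃: k=1: 0+17952+23·24·34=36720; k=2: 12144+0+23·22·34=29348 → min 29348 | T₂..T₄: k=2: 0+26180+24·22·35=44660; k=3: 17952+0+24·34·35=46512 → min 44660 | T₃..T₅: k=3: 0+33320+22·34·28=54264; k=4: 26180+0+22·35·28=47740 → min 47740.
Length 4: T₁..T₄: k=1: 0+44660+23·24·35=63980; k=2: 12144+26180+23·22·35=56034; k=3: 29348+0+23·34·35=56718 → min 56034 | T₂..T₅: k=2: 0+47740+24·22·28=62524; k=3: 17952+33320+24·34·28=74120; k=4: 44660+0+24·35·28=68180 → min 62524.
Top-level splits: k=1: (T₁..T₁)·(T₂..T₅) → 0+62524+23·24·28 = 77980; k=2: (T₁..T₂)·(T₃..T₅) → 12144+47740+23·22·28 = 74052; k=3: (T₁..T₃)·(T₄..T₅) → 29348+33320+23·34·28 = 84564; k=4: (T₁..T₄)·(T₅..T₅) → 56034+0+23·35·28 = 78574.
Best split is after T₂, i.e. k = 2.

2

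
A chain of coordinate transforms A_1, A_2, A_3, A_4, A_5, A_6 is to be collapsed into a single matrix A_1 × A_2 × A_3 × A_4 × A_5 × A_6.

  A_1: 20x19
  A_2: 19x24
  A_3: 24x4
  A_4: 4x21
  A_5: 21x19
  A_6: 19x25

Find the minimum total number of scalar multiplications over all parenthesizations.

Adjacent pairs: A_1A_2 = 20·19·24 = 9120; A_2A_3 = 19·24·4 = 1824; A_3A_4 = 24·4·21 = 2016; A_4A_5 = 4·21·19 = 1596; A_5A_6 = 21·19·25 = 9975.
Length 3: A_1..A_3: k=1: 0+1824+20·19·4=3344; k=2: 9120+0+20·24·4=11040 → min 3344 | A_2..A_4: k=2: 0+2016+19·24·21=11592; k=3: 1824+0+19·4·21=3420 → min 3420 | A_3..A_5: k=3: 0+1596+24·4·19=3420; k=4: 2016+0+24·21·19=11592 → min 3420 | A_4..A_6: k=4: 0+9975+4·21·25=12075; k=5: 1596+0+4·19·25=3496 → min 3496.
Length 4: A_1..A_4: k=1: 0+3420+20·19·21=11400; k=2: 9120+2016+20·24·21=21216; k=3: 3344+0+20·4·21=5024 → min 5024 | A_2..A_5: k=2: 0+3420+19·24·19=12084; k=3: 1824+1596+19·4·19=4864; k=4: 3420+0+19·21·19=11001 → min 4864 | A_3..A_6: k=3: 0+3496+24·4·25=5896; k=4: 2016+9975+24·21·25=24591; k=5: 3420+0+24·19·25=14820 → min 5896.
Length 5: A_1..A_5: k=1: 0+4864+20·19·19=12084; k=2: 9120+3420+20·24·19=21660; k=3: 3344+1596+20·4·19=6460; k=4: 5024+0+20·21·19=13004 → min 6460 | A_2..A_6: k=2: 0+5896+19·24·25=17296; k=3: 1824+3496+19·4·25=7220; k=4: 3420+9975+19·21·25=23370; k=5: 4864+0+19·19·25=13889 → min 7220.
Length 6: A_1..A_6: k=1: 0+7220+20·19·25=16720; k=2: 9120+5896+20·24·25=27016; k=3: 3344+3496+20·4·25=8840; k=4: 5024+9975+20·21·25=25499; k=5: 6460+0+20·19·25=15960 → min 8840.
Optimal order: ((A_1 × (A_2 × A_3)) × ((A_4 × A_5) × A_6)) with cost 8840.

8840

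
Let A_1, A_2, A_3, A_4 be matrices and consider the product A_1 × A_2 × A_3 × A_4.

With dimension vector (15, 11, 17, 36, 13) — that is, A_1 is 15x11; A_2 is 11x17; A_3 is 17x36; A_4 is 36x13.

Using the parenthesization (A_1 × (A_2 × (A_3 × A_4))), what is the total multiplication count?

(A_3 × A_4): 17×36 by 36×13 → 17×13, cost 17·36·13 = 7956
(A_2 × (A_3 × A_4)): 11×17 by 17×13 → 11×13, cost 11·17·13 = 2431; cumulative 10387
(A_1 × (A_2 × (A_3 × A_4))): 15×11 by 11×13 → 15×13, cost 15·11·13 = 2145; cumulative 12532
Total: 12532 scalar multiplications.

12532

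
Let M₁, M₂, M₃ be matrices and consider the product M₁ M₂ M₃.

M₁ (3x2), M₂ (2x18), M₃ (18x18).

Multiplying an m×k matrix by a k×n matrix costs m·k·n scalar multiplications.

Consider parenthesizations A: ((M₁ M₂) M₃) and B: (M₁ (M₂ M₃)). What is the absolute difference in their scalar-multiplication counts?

324

Order A = ((M₁ M₂) M₃): (M₁ M₂): 3×2 by 2×18 → 3×18, cost 3·2·18 = 108; ((M₁ M₂) M₃): 3×18 by 18×18 → 3×18, cost 3·18·18 = 972; cumulative 1080. Total 1080.
Order B = (M₁ (M₂ M₃)): (M₂ M₃): 2×18 by 18×18 → 2×18, cost 2·18·18 = 648; (M₁ (M₂ M₃)): 3×2 by 2×18 → 3×18, cost 3·2·18 = 108; cumulative 756. Total 756.
Difference: |1080 − 756| = 324.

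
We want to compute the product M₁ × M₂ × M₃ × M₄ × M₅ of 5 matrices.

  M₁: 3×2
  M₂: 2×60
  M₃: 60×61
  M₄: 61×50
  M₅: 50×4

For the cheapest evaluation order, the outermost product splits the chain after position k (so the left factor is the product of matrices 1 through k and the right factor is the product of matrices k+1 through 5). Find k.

Adjacent pairs: M₁M₂ = 3·2·60 = 360; M₂M₃ = 2·60·61 = 7320; M₃M₄ = 60·61·50 = 183000; M₄M₅ = 61·50·4 = 12200.
Length 3: M₁..M₃: k=1: 0+7320+3·2·61=7686; k=2: 360+0+3·60·61=11340 → min 7686 | M₂..M₄: k=2: 0+183000+2·60·50=189000; k=3: 7320+0+2·61·50=13420 → min 13420 | M₃..M₅: k=3: 0+12200+60·61·4=26840; k=4: 183000+0+60·50·4=195000 → min 26840.
Length 4: M₁..M₄: k=1: 0+13420+3·2·50=13720; k=2: 360+183000+3·60·50=192360; k=3: 7686+0+3·61·50=16836 → min 13720 | M₂..M₅: k=2: 0+26840+2·60·4=27320; k=3: 7320+12200+2·61·4=20008; k=4: 13420+0+2·50·4=13820 → min 13820.
Top-level splits: k=1: (M₁..M₁)·(M₂..M₅) → 0+13820+3·2·4 = 13844; k=2: (M₁..M₂)·(M₃..M₅) → 360+26840+3·60·4 = 27920; k=3: (M₁..M₃)·(M₄..M₅) → 7686+12200+3·61·4 = 20618; k=4: (M₁..M₄)·(M₅..M₅) → 13720+0+3·50·4 = 14320.
Best split is after M₁, i.e. k = 1.

1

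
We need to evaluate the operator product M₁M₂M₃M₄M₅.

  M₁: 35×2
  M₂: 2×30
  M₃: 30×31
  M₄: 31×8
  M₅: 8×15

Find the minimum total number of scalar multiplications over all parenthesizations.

Adjacent pairs: M₁M₂ = 35·2·30 = 2100; M₂M₃ = 2·30·31 = 1860; M₃M₄ = 30·31·8 = 7440; M₄M₅ = 31·8·15 = 3720.
Length 3: M₁..M₃: k=1: 0+1860+35·2·31=4030; k=2: 2100+0+35·30·31=34650 → min 4030 | M₂..M₄: k=2: 0+7440+2·30·8=7920; k=3: 1860+0+2·31·8=2356 → min 2356 | M₃..M₅: k=3: 0+3720+30·31·15=17670; k=4: 7440+0+30·8·15=11040 → min 11040.
Length 4: M₁..M₄: k=1: 0+2356+35·2·8=2916; k=2: 2100+7440+35·30·8=17940; k=3: 4030+0+35·31·8=12710 → min 2916 | M₂..M₅: k=2: 0+11040+2·30·15=11940; k=3: 1860+3720+2·31·15=6510; k=4: 2356+0+2·8·15=2596 → min 2596.
Length 5: M₁..M₅: k=1: 0+2596+35·2·15=3646; k=2: 2100+11040+35·30·15=28890; k=3: 4030+3720+35·31·15=24025; k=4: 2916+0+35·8·15=7116 → min 3646.
Optimal order: (M₁(((M₂M₃)M₄)M₅)) with cost 3646.

3646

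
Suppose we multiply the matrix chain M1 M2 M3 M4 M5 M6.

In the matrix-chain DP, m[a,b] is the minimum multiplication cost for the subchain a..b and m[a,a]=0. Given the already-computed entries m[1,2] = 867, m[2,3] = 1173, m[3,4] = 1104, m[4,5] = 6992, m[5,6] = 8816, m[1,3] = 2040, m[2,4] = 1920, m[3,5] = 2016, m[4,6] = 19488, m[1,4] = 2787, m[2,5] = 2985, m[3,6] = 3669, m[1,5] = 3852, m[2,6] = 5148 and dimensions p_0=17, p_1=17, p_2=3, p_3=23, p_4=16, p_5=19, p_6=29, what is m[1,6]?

6015

m[1,6] = min over k∈[1,5] of m[1,k]+m[k+1,6]+p_{0}·p_k·p_{6}.
k=1: 0 + 5148 + 17·17·29 = 13529; k=2: 867 + 3669 + 17·3·29 = 6015; k=3: 2040 + 19488 + 17·23·29 = 32867; k=4: 2787 + 8816 + 17·16·29 = 19491; k=5: 3852 + 0 + 17·19·29 = 13219.
Minimum: 6015 at k=2.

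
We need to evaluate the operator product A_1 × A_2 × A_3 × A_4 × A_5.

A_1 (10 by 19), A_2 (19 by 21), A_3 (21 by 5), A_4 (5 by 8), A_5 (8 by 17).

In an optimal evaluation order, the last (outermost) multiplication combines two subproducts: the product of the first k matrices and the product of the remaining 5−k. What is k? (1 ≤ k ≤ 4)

Adjacent pairs: A_1A_2 = 10·19·21 = 3990; A_2A_3 = 19·21·5 = 1995; A_3A_4 = 21·5·8 = 840; A_4A_5 = 5·8·17 = 680.
Length 3: A_1..A_3: k=1: 0+1995+10·19·5=2945; k=2: 3990+0+10·21·5=5040 → min 2945 | A_2..A_4: k=2: 0+840+19·21·8=4032; k=3: 1995+0+19·5·8=2755 → min 2755 | A_3..A_5: k=3: 0+680+21·5·17=2465; k=4: 840+0+21·8·17=3696 → min 2465.
Length 4: A_1..A_4: k=1: 0+2755+10·19·8=4275; k=2: 3990+840+10·21·8=6510; k=3: 2945+0+10·5·8=3345 → min 3345 | A_2..A_5: k=2: 0+2465+19·21·17=9248; k=3: 1995+680+19·5·17=4290; k=4: 2755+0+19·8·17=5339 → min 4290.
Top-level splits: k=1: (A_1..A_1)·(A_2..A_5) → 0+4290+10·19·17 = 7520; k=2: (A_1..A_2)·(A_3..A_5) → 3990+2465+10·21·17 = 10025; k=3: (A_1..A_3)·(A_4..A_5) → 2945+680+10·5·17 = 4475; k=4: (A_1..A_4)·(A_5..A_5) → 3345+0+10·8·17 = 4705.
Best split is after A_3, i.e. k = 3.

3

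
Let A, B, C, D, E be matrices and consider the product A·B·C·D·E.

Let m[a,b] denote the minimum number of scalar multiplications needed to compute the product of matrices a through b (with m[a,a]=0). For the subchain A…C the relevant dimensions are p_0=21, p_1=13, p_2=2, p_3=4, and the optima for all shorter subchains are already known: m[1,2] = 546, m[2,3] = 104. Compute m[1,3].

714

m[1,3] = min over k∈[1,2] of m[1,k]+m[k+1,3]+p_{0}·p_k·p_{3}.
k=1: 0 + 104 + 21·13·4 = 1196; k=2: 546 + 0 + 21·2·4 = 714.
Minimum: 714 at k=2.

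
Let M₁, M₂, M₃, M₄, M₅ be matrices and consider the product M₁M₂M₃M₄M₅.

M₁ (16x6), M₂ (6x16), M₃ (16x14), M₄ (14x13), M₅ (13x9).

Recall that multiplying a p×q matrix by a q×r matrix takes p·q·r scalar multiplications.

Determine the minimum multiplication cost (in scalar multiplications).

Adjacent pairs: M₁M₂ = 16·6·16 = 1536; M₂M₃ = 6·16·14 = 1344; M₃M₄ = 16·14·13 = 2912; M₄M₅ = 14·13·9 = 1638.
Length 3: M₁..M₃: k=1: 0+1344+16·6·14=2688; k=2: 1536+0+16·16·14=5120 → min 2688 | M₂..M₄: k=2: 0+2912+6·16·13=4160; k=3: 1344+0+6·14·13=2436 → min 2436 | M₃..M₅: k=3: 0+1638+16·14·9=3654; k=4: 2912+0+16·13·9=4784 → min 3654.
Length 4: M₁..M₄: k=1: 0+2436+16·6·13=3684; k=2: 1536+2912+16·16·13=7776; k=3: 2688+0+16·14·13=5600 → min 3684 | M₂..M₅: k=2: 0+3654+6·16·9=4518; k=3: 1344+1638+6·14·9=3738; k=4: 2436+0+6·13·9=3138 → min 3138.
Length 5: M₁..M₅: k=1: 0+3138+16·6·9=4002; k=2: 1536+3654+16·16·9=7494; k=3: 2688+1638+16·14·9=6342; k=4: 3684+0+16·13·9=5556 → min 4002.
Optimal order: (M₁(((M₂M₃)M₄)M₅)) with cost 4002.

4002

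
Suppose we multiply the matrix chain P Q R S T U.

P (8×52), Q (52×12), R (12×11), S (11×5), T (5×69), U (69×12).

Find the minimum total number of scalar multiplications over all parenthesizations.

10480

Adjacent pairs: PQ = 8·52·12 = 4992; QR = 52·12·11 = 6864; RS = 12·11·5 = 660; ST = 11·5·69 = 3795; TU = 5·69·12 = 4140.
Length 3: P..R: k=1: 0+6864+8·52·11=11440; k=2: 4992+0+8·12·11=6048 → min 6048 | Q..S: k=2: 0+660+52·12·5=3780; k=3: 6864+0+52·11·5=9724 → min 3780 | R..T: k=3: 0+3795+12·11·69=12903; k=4: 660+0+12·5·69=4800 → min 4800 | S..U: k=4: 0+4140+11·5·12=4800; k=5: 3795+0+11·69·12=12903 → min 4800.
Length 4: P..S: k=1: 0+3780+8·52·5=5860; k=2: 4992+660+8·12·5=6132; k=3: 6048+0+8·11·5=6488 → min 5860 | Q..T: k=2: 0+4800+52·12·69=47856; k=3: 6864+3795+52·11·69=50127; k=4: 3780+0+52·5·69=21720 → min 21720 | R..U: k=3: 0+4800+12·11·12=6384; k=4: 660+4140+12·5·12=5520; k=5: 4800+0+12·69·12=14736 → min 5520.
Length 5: P..T: k=1: 0+21720+8·52·69=50424; k=2: 4992+4800+8·12·69=16416; k=3: 6048+3795+8·11·69=15915; k=4: 5860+0+8·5·69=8620 → min 8620 | Q..U: k=2: 0+5520+52·12·12=13008; k=3: 6864+4800+52·11·12=18528; k=4: 3780+4140+52·5·12=11040; k=5: 21720+0+52·69·12=64776 → min 11040.
Length 6: P..U: k=1: 0+11040+8·52·12=16032; k=2: 4992+5520+8·12·12=11664; k=3: 6048+4800+8·11·12=11904; k=4: 5860+4140+8·5·12=10480; k=5: 8620+0+8·69·12=15244 → min 10480.
Optimal order: ((P (Q (R S))) (T U)) with cost 10480.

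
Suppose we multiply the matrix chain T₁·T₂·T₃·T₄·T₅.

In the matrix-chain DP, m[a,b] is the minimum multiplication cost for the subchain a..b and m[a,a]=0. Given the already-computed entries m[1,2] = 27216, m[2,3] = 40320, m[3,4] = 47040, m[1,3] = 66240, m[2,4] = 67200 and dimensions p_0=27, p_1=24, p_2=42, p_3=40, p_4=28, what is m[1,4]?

85344

m[1,4] = min over k∈[1,3] of m[1,k]+m[k+1,4]+p_{0}·p_k·p_{4}.
k=1: 0 + 67200 + 27·24·28 = 85344; k=2: 27216 + 47040 + 27·42·28 = 106008; k=3: 66240 + 0 + 27·40·28 = 96480.
Minimum: 85344 at k=1.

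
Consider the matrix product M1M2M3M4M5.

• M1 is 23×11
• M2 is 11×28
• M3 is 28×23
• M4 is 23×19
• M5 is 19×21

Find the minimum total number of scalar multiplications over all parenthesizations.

21593

Adjacent pairs: M1M2 = 23·11·28 = 7084; M2M3 = 11·28·23 = 7084; M3M4 = 28·23·19 = 12236; M4M5 = 23·19·21 = 9177.
Length 3: M1..M3: k=1: 0+7084+23·11·23=12903; k=2: 7084+0+23·28·23=21896 → min 12903 | M2..M4: k=2: 0+12236+11·28·19=18088; k=3: 7084+0+11·23·19=11891 → min 11891 | M3..M5: k=3: 0+9177+28·23·21=22701; k=4: 12236+0+28·19·21=23408 → min 22701.
Length 4: M1..M4: k=1: 0+11891+23·11·19=16698; k=2: 7084+12236+23·28·19=31556; k=3: 12903+0+23·23·19=22954 → min 16698 | M2..M5: k=2: 0+22701+11·28·21=29169; k=3: 7084+9177+11·23·21=21574; k=4: 11891+0+11·19·21=16280 → min 16280.
Length 5: M1..M5: k=1: 0+16280+23·11·21=21593; k=2: 7084+22701+23·28·21=43309; k=3: 12903+9177+23·23·21=33189; k=4: 16698+0+23·19·21=25875 → min 21593.
Optimal order: (M1(((M2M3)M4)M5)) with cost 21593.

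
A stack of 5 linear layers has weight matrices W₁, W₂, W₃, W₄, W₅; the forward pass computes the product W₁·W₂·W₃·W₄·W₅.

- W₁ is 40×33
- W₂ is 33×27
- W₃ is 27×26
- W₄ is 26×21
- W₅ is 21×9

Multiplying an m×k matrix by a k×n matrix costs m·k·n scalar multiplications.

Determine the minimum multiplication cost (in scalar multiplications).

Adjacent pairs: W₁W₂ = 40·33·27 = 35640; W₂W₃ = 33·27·26 = 23166; W₃W₄ = 27·26·21 = 14742; W₄W₅ = 26·21·9 = 4914.
Length 3: W₁..W₃: k=1: 0+23166+40·33·26=57486; k=2: 35640+0+40·27·26=63720 → min 57486 | W₂..W₄: k=2: 0+14742+33·27·21=33453; k=3: 23166+0+33·26·21=41184 → min 33453 | W₃..W₅: k=3: 0+4914+27·26·9=11232; k=4: 14742+0+27·21·9=19845 → min 11232.
Length 4: W₁..W₄: k=1: 0+33453+40·33·21=61173; k=2: 35640+14742+40·27·21=73062; k=3: 57486+0+40·26·21=79326 → min 61173 | W₂..W₅: k=2: 0+11232+33·27·9=19251; k=3: 23166+4914+33·26·9=35802; k=4: 33453+0+33·21·9=39690 → min 19251.
Length 5: W₁..W₅: k=1: 0+19251+40·33·9=31131; k=2: 35640+11232+40·27·9=56592; k=3: 57486+4914+40·26·9=71760; k=4: 61173+0+40·21·9=68733 → min 31131.
Optimal order: (W₁·(W₂·(W₃·(W₄·W₅)))) with cost 31131.

31131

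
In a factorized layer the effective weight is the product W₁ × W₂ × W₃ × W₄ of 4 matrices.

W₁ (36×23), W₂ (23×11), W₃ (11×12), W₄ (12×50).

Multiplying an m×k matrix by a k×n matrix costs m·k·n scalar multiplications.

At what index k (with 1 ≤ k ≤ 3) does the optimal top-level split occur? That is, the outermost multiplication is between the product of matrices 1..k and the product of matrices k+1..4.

3

Adjacent pairs: W₁W₂ = 36·23·11 = 9108; W₂W₃ = 23·11·12 = 3036; W₃W₄ = 11·12·50 = 6600.
Length 3: W₁..W₃: k=1: 0+3036+36·23·12=12972; k=2: 9108+0+36·11·12=13860 → min 12972 | W₂..W₄: k=2: 0+6600+23·11·50=19250; k=3: 3036+0+23·12·50=16836 → min 16836.
Top-level splits: k=1: (W₁..W₁)·(W₂..W₄) → 0+16836+36·23·50 = 58236; k=2: (W₁..W₂)·(W₃..W₄) → 9108+6600+36·11·50 = 35508; k=3: (W₁..W₃)·(W₄..W₄) → 12972+0+36·12·50 = 34572.
Best split is after W₃, i.e. k = 3.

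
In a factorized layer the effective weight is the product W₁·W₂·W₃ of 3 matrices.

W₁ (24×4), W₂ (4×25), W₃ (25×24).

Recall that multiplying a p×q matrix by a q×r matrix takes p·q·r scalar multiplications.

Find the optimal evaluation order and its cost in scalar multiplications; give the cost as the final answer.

4704

(W₁·(W₂·W₃)): cost 4704.
((W₁·W₂)·W₃): cost 16800.
Optimal: (W₁·(W₂·W₃)) with cost 4704.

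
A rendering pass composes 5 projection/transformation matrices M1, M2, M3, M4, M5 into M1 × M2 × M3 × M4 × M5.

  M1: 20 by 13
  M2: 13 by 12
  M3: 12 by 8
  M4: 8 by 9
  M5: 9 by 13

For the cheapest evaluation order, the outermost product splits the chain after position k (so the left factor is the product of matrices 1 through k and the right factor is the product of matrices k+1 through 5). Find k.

3

Adjacent pairs: M1M2 = 20·13·12 = 3120; M2M3 = 13·12·8 = 1248; M3M4 = 12·8·9 = 864; M4M5 = 8·9·13 = 936.
Length 3: M1..M3: k=1: 0+1248+20·13·8=3328; k=2: 3120+0+20·12·8=5040 → min 3328 | M2..M4: k=2: 0+864+13·12·9=2268; k=3: 1248+0+13·8·9=2184 → min 2184 | M3..M5: k=3: 0+936+12·8·13=2184; k=4: 864+0+12·9·13=2268 → min 2184.
Length 4: M1..M4: k=1: 0+2184+20·13·9=4524; k=2: 3120+864+20·12·9=6144; k=3: 3328+0+20·8·9=4768 → min 4524 | M2..M5: k=2: 0+2184+13·12·13=4212; k=3: 1248+936+13·8·13=3536; k=4: 2184+0+13·9·13=3705 → min 3536.
Top-level splits: k=1: (M1..M1)·(M2..M5) → 0+3536+20·13·13 = 6916; k=2: (M1..M2)·(M3..M5) → 3120+2184+20·12·13 = 8424; k=3: (M1..M3)·(M4..M5) → 3328+936+20·8·13 = 6344; k=4: (M1..M4)·(M5..M5) → 4524+0+20·9·13 = 6864.
Best split is after M3, i.e. k = 3.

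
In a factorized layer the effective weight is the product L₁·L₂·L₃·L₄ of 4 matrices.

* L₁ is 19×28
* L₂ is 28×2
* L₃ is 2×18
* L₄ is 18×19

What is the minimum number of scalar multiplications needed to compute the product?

Adjacent pairs: L₁L₂ = 19·28·2 = 1064; L₂L₃ = 28·2·18 = 1008; L₃L₄ = 2·18·19 = 684.
Length 3: L₁..L₃: k=1: 0+1008+19·28·18=10584; k=2: 1064+0+19·2·18=1748 → min 1748 | L₂..L₄: k=2: 0+684+28·2·19=1748; k=3: 1008+0+28·18·19=10584 → min 1748.
Length 4: L₁..L₄: k=1: 0+1748+19·28·19=11856; k=2: 1064+684+19·2·19=2470; k=3: 1748+0+19·18·19=8246 → min 2470.
Optimal order: ((L₁·L₂)·(L₃·L₄)) with cost 2470.

2470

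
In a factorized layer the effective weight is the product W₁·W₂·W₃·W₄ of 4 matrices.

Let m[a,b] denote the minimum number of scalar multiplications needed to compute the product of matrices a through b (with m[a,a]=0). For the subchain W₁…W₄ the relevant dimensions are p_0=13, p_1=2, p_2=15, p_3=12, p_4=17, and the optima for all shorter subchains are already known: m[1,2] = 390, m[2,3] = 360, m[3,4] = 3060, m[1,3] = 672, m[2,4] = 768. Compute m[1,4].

1210

m[1,4] = min over k∈[1,3] of m[1,k]+m[k+1,4]+p_{0}·p_k·p_{4}.
k=1: 0 + 768 + 13·2·17 = 1210; k=2: 390 + 3060 + 13·15·17 = 6765; k=3: 672 + 0 + 13·12·17 = 3324.
Minimum: 1210 at k=1.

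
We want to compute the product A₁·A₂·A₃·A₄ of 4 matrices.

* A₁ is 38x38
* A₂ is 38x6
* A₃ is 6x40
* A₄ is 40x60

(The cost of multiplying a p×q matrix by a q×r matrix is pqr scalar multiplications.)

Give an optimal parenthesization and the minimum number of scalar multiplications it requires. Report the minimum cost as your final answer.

36744

Adjacent pairs: A₁A₂ = 38·38·6 = 8664; A₂A₃ = 38·6·40 = 9120; A₃A₄ = 6·40·60 = 14400.
Length 3: A₁..A₃: k=1: 0+9120+38·38·40=66880; k=2: 8664+0+38·6·40=17784 → min 17784 | A₂..A₄: k=2: 0+14400+38·6·60=28080; k=3: 9120+0+38·40·60=100320 → min 28080.
Length 4: A₁..A₄: k=1: 0+28080+38·38·60=114720; k=2: 8664+14400+38·6·60=36744; k=3: 17784+0+38·40·60=108984 → min 36744.
Optimal parenthesization: ((A₁·A₂)·(A₃·A₄)) with cost 36744.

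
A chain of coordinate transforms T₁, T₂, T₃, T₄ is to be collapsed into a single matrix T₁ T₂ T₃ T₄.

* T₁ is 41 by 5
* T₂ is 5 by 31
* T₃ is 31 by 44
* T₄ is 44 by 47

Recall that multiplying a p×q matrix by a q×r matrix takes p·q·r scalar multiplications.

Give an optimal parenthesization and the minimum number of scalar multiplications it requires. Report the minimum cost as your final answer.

26795

Adjacent pairs: T₁T₂ = 41·5·31 = 6355; T₂T₃ = 5·31·44 = 6820; T₃T₄ = 31·44·47 = 64108.
Length 3: T₁..T₃: k=1: 0+6820+41·5·44=15840; k=2: 6355+0+41·31·44=62279 → min 15840 | T₂..T₄: k=2: 0+64108+5·31·47=71393; k=3: 6820+0+5·44·47=17160 → min 17160.
Length 4: T₁..T₄: k=1: 0+17160+41·5·47=26795; k=2: 6355+64108+41·31·47=130200; k=3: 15840+0+41·44·47=100628 → min 26795.
Optimal parenthesization: (T₁ ((T₂ T₃) T₄)) with cost 26795.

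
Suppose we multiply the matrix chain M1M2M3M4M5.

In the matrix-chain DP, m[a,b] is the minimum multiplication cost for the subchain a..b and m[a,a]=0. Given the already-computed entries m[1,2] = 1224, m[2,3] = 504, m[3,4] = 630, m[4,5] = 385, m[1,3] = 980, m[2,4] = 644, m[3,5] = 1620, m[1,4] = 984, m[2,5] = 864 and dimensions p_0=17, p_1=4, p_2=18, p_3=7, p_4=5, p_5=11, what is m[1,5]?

1612

m[1,5] = min over k∈[1,4] of m[1,k]+m[k+1,5]+p_{0}·p_k·p_{5}.
k=1: 0 + 864 + 17·4·11 = 1612; k=2: 1224 + 1620 + 17·18·11 = 6210; k=3: 980 + 385 + 17·7·11 = 2674; k=4: 984 + 0 + 17·5·11 = 1919.
Minimum: 1612 at k=1.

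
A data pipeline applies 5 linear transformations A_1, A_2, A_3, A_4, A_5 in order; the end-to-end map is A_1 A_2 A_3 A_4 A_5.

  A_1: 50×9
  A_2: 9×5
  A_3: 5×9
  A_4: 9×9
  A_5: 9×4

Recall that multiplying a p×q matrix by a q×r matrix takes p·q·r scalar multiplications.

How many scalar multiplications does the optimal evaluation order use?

Adjacent pairs: A_1A_2 = 50·9·5 = 2250; A_2A_3 = 9·5·9 = 405; A_3A_4 = 5·9·9 = 405; A_4A_5 = 9·9·4 = 324.
Length 3: A_1..A_3: k=1: 0+405+50·9·9=4455; k=2: 2250+0+50·5·9=4500 → min 4455 | A_2..A_4: k=2: 0+405+9·5·9=810; k=3: 405+0+9·9·9=1134 → min 810 | A_3..A_5: k=3: 0+324+5·9·4=504; k=4: 405+0+5·9·4=585 → min 504.
Length 4: A_1..A_4: k=1: 0+810+50·9·9=4860; k=2: 2250+405+50·5·9=4905; k=3: 4455+0+50·9·9=8505 → min 4860 | A_2..A_5: k=2: 0+504+9·5·4=684; k=3: 405+324+9·9·4=1053; k=4: 810+0+9·9·4=1134 → min 684.
Length 5: A_1..A_5: k=1: 0+684+50·9·4=2484; k=2: 2250+504+50·5·4=3754; k=3: 4455+324+50·9·4=6579; k=4: 4860+0+50·9·4=6660 → min 2484.
Optimal order: (A_1 (A_2 (A_3 (A_4 A_5)))) with cost 2484.

2484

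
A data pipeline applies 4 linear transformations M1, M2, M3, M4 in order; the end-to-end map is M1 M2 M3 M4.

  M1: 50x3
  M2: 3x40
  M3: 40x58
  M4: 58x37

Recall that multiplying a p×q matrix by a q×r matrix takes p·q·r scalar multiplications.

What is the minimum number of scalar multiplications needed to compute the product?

Adjacent pairs: M1M2 = 50·3·40 = 6000; M2M3 = 3·40·58 = 6960; M3M4 = 40·58·37 = 85840.
Length 3: M1..M3: k=1: 0+6960+50·3·58=15660; k=2: 6000+0+50·40·58=122000 → min 15660 | M2..M4: k=2: 0+85840+3·40·37=90280; k=3: 6960+0+3·58·37=13398 → min 13398.
Length 4: M1..M4: k=1: 0+13398+50·3·37=18948; k=2: 6000+85840+50·40·37=165840; k=3: 15660+0+50·58·37=122960 → min 18948.
Optimal order: (M1 ((M2 M3) M4)) with cost 18948.

18948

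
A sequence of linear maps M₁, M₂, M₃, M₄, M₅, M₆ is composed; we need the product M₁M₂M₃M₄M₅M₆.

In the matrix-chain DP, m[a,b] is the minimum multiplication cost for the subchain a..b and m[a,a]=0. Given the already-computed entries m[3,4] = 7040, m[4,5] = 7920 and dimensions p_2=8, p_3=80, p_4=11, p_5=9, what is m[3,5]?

m[3,5] = min over k∈[3,4] of m[3,k]+m[k+1,5]+p_{2}·p_k·p_{5}.
k=3: 0 + 7920 + 8·80·9 = 13680; k=4: 7040 + 0 + 8·11·9 = 7832.
Minimum: 7832 at k=4.

7832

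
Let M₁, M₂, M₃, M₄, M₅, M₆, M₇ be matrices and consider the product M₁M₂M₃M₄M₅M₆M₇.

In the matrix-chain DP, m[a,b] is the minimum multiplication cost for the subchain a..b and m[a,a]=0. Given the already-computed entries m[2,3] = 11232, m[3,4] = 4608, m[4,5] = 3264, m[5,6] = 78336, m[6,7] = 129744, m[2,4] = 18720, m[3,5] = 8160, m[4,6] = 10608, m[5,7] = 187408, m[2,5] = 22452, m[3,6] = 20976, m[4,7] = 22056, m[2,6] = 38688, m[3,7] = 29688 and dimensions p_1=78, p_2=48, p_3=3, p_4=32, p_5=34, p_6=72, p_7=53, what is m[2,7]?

m[2,7] = min over k∈[2,6] of m[2,k]+m[k+1,7]+p_{1}·p_k·p_{7}.
k=2: 0 + 29688 + 78·48·53 = 228120; k=3: 11232 + 22056 + 78·3·53 = 45690; k=4: 18720 + 187408 + 78·32·53 = 338416; k=5: 22452 + 129744 + 78·34·53 = 292752; k=6: 38688 + 0 + 78·72·53 = 336336.
Minimum: 45690 at k=3.

45690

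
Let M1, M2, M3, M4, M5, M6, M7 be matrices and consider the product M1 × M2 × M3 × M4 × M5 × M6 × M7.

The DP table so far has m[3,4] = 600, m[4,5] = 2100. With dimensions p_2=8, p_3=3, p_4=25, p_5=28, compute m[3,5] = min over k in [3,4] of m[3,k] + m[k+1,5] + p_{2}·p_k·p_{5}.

m[3,5] = min over k∈[3,4] of m[3,k]+m[k+1,5]+p_{2}·p_k·p_{5}.
k=3: 0 + 2100 + 8·3·28 = 2772; k=4: 600 + 0 + 8·25·28 = 6200.
Minimum: 2772 at k=3.

2772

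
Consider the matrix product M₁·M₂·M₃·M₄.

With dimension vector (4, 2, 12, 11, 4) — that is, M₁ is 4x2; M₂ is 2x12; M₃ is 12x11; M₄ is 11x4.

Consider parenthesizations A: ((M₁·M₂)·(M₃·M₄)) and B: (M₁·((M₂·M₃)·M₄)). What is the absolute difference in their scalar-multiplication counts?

432

Order A = ((M₁·M₂)·(M₃·M₄)): (M₁·M₂): 4×2 by 2×12 → 4×12, cost 4·2·12 = 96; (M₃·M₄): 12×11 by 11×4 → 12×4, cost 12·11·4 = 528; ((M₁·M₂)·(M₃·M₄)): 4×12 by 12×4 → 4×4, cost 4·12·4 = 192; cumulative 816. Total 816.
Order B = (M₁·((M₂·M₃)·M₄)): (M₂·M₃): 2×12 by 12×11 → 2×11, cost 2·12·11 = 264; ((M₂·M₃)·M₄): 2×11 by 11×4 → 2×4, cost 2·11·4 = 88; cumulative 352; (M₁·((M₂·M₃)·M₄)): 4×2 by 2×4 → 4×4, cost 4·2·4 = 32; cumulative 384. Total 384.
Difference: |816 − 384| = 432.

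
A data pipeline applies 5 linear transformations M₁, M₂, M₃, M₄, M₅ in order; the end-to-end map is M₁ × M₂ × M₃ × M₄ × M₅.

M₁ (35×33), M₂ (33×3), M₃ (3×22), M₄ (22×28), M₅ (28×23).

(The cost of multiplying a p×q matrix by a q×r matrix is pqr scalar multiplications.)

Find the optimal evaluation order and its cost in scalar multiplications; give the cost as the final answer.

Adjacent pairs: M₁M₂ = 35·33·3 = 3465; M₂M₃ = 33·3·22 = 2178; M₃M₄ = 3·22·28 = 1848; M₄M₅ = 22·28·23 = 14168.
Length 3: M₁..M₃: k=1: 0+2178+35·33·22=27588; k=2: 3465+0+35·3·22=5775 → min 5775 | M₂..M₄: k=2: 0+1848+33·3·28=4620; k=3: 2178+0+33·22·28=22506 → min 4620 | M₃..M₅: k=3: 0+14168+3·22·23=15686; k=4: 1848+0+3·28·23=3780 → min 3780.
Length 4: M₁..M₄: k=1: 0+4620+35·33·28=36960; k=2: 3465+1848+35·3·28=8253; k=3: 5775+0+35·22·28=27335 → min 8253 | M₂..M₅: k=2: 0+3780+33·3·23=6057; k=3: 2178+14168+33·22·23=33044; k=4: 4620+0+33·28·23=25872 → min 6057.
Length 5: M₁..M₅: k=1: 0+6057+35·33·23=32622; k=2: 3465+3780+35·3·23=9660; k=3: 5775+14168+35·22·23=37653; k=4: 8253+0+35·28·23=30793 → min 9660.
Optimal parenthesization: ((M₁ × M₂) × ((M₃ × M₄) × M₅)) with cost 9660.

9660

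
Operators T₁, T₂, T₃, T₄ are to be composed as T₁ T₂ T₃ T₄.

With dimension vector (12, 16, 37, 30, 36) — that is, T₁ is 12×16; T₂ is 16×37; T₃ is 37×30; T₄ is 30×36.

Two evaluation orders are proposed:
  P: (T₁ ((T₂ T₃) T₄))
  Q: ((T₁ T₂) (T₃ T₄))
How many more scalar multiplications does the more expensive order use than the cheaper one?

21096

Order P = (T₁ ((T₂ T₃) T₄)): (T₂ T₃): 16×37 by 37×30 → 16×30, cost 16·37·30 = 17760; ((T₂ T₃) T₄): 16×30 by 30×36 → 16×36, cost 16·30·36 = 17280; cumulative 35040; (T₁ ((T₂ T₃) T₄)): 12×16 by 16×36 → 12×36, cost 12·16·36 = 6912; cumulative 41952. Total 41952.
Order Q = ((T₁ T₂) (T₃ T₄)): (T₁ T₂): 12×16 by 16×37 → 12×37, cost 12·16·37 = 7104; (T₃ T₄): 37×30 by 30×36 → 37×36, cost 37·30·36 = 39960; ((T₁ T₂) (T₃ T₄)): 12×37 by 37×36 → 12×36, cost 12·37·36 = 15984; cumulative 63048. Total 63048.
Difference: |41952 − 63048| = 21096.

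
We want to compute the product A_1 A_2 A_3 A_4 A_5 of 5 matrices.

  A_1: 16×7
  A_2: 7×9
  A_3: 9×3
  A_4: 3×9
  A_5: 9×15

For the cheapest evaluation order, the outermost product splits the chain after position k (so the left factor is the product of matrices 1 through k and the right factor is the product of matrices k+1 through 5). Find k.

Adjacent pairs: A_1A_2 = 16·7·9 = 1008; A_2A_3 = 7·9·3 = 189; A_3A_4 = 9·3·9 = 243; A_4A_5 = 3·9·15 = 405.
Length 3: A_1..A_3: k=1: 0+189+16·7·3=525; k=2: 1008+0+16·9·3=1440 → min 525 | A_2..A_4: k=2: 0+243+7·9·9=810; k=3: 189+0+7·3·9=378 → min 378 | A_3..A_5: k=3: 0+405+9·3·15=810; k=4: 243+0+9·9·15=1458 → min 810.
Length 4: A_1..A_4: k=1: 0+378+16·7·9=1386; k=2: 1008+243+16·9·9=2547; k=3: 525+0+16·3·9=957 → min 957 | A_2..A_5: k=2: 0+810+7·9·15=1755; k=3: 189+405+7·3·15=909; k=4: 378+0+7·9·15=1323 → min 909.
Top-level splits: k=1: (A_1..A_1)·(A_2..A_5) → 0+909+16·7·15 = 2589; k=2: (A_1..A_2)·(A_3..A_5) → 1008+810+16·9·15 = 3978; k=3: (A_1..A_3)·(A_4..A_5) → 525+405+16·3·15 = 1650; k=4: (A_1..A_4)·(A_5..A_5) → 957+0+16·9·15 = 3117.
Best split is after A_3, i.e. k = 3.

3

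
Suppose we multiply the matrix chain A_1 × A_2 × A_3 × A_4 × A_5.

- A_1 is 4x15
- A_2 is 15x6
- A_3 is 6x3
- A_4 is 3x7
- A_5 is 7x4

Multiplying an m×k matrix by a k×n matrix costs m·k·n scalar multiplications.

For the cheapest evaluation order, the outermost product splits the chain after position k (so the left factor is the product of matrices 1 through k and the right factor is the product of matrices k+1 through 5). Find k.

Adjacent pairs: A_1A_2 = 4·15·6 = 360; A_2A_3 = 15·6·3 = 270; A_3A_4 = 6·3·7 = 126; A_4A_5 = 3·7·4 = 84.
Length 3: A_1..A_3: k=1: 0+270+4·15·3=450; k=2: 360+0+4·6·3=432 → min 432 | A_2..A_4: k=2: 0+126+15·6·7=756; k=3: 270+0+15·3·7=585 → min 585 | A_3..A_5: k=3: 0+84+6·3·4=156; k=4: 126+0+6·7·4=294 → min 156.
Length 4: A_1..A_4: k=1: 0+585+4·15·7=1005; k=2: 360+126+4·6·7=654; k=3: 432+0+4·3·7=516 → min 516 | A_2..A_5: k=2: 0+156+15·6·4=516; k=3: 270+84+15·3·4=534; k=4: 585+0+15·7·4=1005 → min 516.
Top-level splits: k=1: (A_1..A_1)·(A_2..A_5) → 0+516+4·15·4 = 756; k=2: (A_1..A_2)·(A_3..A_5) → 360+156+4·6·4 = 612; k=3: (A_1..A_3)·(A_4..A_5) → 432+84+4·3·4 = 564; k=4: (A_1..A_4)·(A_5..A_5) → 516+0+4·7·4 = 628.
Best split is after A_3, i.e. k = 3.

3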